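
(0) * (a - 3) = 0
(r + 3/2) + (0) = r + 3/2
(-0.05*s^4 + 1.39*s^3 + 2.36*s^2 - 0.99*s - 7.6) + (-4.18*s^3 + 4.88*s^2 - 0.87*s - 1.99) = -0.05*s^4 - 2.79*s^3 + 7.24*s^2 - 1.86*s - 9.59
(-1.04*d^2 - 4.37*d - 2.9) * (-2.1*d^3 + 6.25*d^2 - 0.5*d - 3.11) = 2.184*d^5 + 2.677*d^4 - 20.7025*d^3 - 12.7056*d^2 + 15.0407*d + 9.019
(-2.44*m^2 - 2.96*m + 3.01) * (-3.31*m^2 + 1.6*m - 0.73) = 8.0764*m^4 + 5.8936*m^3 - 12.9179*m^2 + 6.9768*m - 2.1973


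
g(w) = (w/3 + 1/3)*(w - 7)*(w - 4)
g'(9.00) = 26.67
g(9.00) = 33.33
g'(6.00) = 1.67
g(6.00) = -4.67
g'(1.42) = -1.78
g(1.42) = 11.61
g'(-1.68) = 19.69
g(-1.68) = -11.18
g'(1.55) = -2.26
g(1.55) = 11.35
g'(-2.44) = 27.89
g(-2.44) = -29.18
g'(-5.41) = 71.00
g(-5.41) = -171.66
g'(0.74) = 1.28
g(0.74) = 11.84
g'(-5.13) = 66.18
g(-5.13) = -152.46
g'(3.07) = -5.38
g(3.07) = 4.96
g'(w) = (w/3 + 1/3)*(w - 7) + (w/3 + 1/3)*(w - 4) + (w - 7)*(w - 4)/3 = w^2 - 20*w/3 + 17/3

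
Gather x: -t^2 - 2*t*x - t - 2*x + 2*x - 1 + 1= -t^2 - 2*t*x - t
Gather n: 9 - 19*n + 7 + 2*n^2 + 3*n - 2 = 2*n^2 - 16*n + 14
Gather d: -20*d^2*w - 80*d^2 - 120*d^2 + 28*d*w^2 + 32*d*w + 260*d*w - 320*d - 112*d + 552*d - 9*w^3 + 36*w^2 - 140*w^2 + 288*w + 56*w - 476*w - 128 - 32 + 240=d^2*(-20*w - 200) + d*(28*w^2 + 292*w + 120) - 9*w^3 - 104*w^2 - 132*w + 80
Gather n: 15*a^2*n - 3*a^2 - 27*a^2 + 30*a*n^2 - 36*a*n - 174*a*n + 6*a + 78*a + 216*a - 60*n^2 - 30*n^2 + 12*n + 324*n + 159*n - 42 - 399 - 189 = -30*a^2 + 300*a + n^2*(30*a - 90) + n*(15*a^2 - 210*a + 495) - 630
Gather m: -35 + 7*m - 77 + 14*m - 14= 21*m - 126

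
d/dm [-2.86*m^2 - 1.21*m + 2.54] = -5.72*m - 1.21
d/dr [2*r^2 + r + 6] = 4*r + 1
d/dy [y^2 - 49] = 2*y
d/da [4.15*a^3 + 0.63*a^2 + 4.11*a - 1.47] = 12.45*a^2 + 1.26*a + 4.11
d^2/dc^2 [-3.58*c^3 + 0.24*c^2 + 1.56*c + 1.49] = 0.48 - 21.48*c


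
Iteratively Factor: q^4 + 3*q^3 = (q + 3)*(q^3) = q*(q + 3)*(q^2) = q^2*(q + 3)*(q)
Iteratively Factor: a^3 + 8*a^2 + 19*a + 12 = (a + 3)*(a^2 + 5*a + 4) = (a + 3)*(a + 4)*(a + 1)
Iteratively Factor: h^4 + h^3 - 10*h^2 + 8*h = (h - 2)*(h^3 + 3*h^2 - 4*h) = h*(h - 2)*(h^2 + 3*h - 4) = h*(h - 2)*(h - 1)*(h + 4)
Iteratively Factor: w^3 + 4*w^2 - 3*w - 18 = (w + 3)*(w^2 + w - 6) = (w + 3)^2*(w - 2)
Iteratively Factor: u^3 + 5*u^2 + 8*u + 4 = (u + 1)*(u^2 + 4*u + 4) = (u + 1)*(u + 2)*(u + 2)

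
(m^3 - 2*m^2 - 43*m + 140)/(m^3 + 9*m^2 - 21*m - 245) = (m - 4)/(m + 7)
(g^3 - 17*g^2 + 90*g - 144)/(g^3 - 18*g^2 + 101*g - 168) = (g - 6)/(g - 7)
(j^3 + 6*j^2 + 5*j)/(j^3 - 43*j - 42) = j*(j + 5)/(j^2 - j - 42)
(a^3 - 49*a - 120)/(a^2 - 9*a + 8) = (a^2 + 8*a + 15)/(a - 1)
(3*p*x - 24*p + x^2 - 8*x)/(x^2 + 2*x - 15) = (3*p*x - 24*p + x^2 - 8*x)/(x^2 + 2*x - 15)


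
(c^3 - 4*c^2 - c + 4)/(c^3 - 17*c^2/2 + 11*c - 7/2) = 2*(c^2 - 3*c - 4)/(2*c^2 - 15*c + 7)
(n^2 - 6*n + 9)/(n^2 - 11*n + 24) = (n - 3)/(n - 8)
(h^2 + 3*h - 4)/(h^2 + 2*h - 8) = (h - 1)/(h - 2)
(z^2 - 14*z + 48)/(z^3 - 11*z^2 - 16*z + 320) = (z - 6)/(z^2 - 3*z - 40)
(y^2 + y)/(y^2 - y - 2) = y/(y - 2)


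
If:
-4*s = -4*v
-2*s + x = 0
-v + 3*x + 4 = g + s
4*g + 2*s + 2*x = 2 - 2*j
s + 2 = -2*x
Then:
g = 12/5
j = -13/5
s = -2/5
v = -2/5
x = -4/5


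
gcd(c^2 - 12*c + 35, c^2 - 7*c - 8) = 1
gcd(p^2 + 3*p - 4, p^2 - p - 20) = p + 4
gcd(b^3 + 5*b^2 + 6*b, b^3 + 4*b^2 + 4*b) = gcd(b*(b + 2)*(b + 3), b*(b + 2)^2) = b^2 + 2*b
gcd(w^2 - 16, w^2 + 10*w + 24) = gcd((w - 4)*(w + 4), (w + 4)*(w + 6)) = w + 4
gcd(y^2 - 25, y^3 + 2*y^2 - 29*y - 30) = y - 5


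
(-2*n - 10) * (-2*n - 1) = 4*n^2 + 22*n + 10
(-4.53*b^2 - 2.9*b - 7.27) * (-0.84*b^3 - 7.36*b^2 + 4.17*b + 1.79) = 3.8052*b^5 + 35.7768*b^4 + 8.5607*b^3 + 33.3055*b^2 - 35.5069*b - 13.0133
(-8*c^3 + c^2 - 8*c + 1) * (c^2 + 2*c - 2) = -8*c^5 - 15*c^4 + 10*c^3 - 17*c^2 + 18*c - 2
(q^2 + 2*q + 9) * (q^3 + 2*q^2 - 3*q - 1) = q^5 + 4*q^4 + 10*q^3 + 11*q^2 - 29*q - 9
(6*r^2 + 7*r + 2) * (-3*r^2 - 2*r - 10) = -18*r^4 - 33*r^3 - 80*r^2 - 74*r - 20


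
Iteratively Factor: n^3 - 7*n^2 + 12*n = (n - 4)*(n^2 - 3*n) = (n - 4)*(n - 3)*(n)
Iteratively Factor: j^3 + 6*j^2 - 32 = (j + 4)*(j^2 + 2*j - 8) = (j - 2)*(j + 4)*(j + 4)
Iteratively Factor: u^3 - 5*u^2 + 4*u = (u)*(u^2 - 5*u + 4) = u*(u - 4)*(u - 1)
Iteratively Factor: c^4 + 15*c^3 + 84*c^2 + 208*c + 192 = (c + 4)*(c^3 + 11*c^2 + 40*c + 48) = (c + 3)*(c + 4)*(c^2 + 8*c + 16) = (c + 3)*(c + 4)^2*(c + 4)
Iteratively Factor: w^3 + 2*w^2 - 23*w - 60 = (w - 5)*(w^2 + 7*w + 12) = (w - 5)*(w + 3)*(w + 4)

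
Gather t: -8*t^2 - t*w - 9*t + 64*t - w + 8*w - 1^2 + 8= -8*t^2 + t*(55 - w) + 7*w + 7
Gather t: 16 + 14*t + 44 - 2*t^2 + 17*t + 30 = -2*t^2 + 31*t + 90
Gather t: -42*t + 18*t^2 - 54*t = 18*t^2 - 96*t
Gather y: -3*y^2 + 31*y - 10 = -3*y^2 + 31*y - 10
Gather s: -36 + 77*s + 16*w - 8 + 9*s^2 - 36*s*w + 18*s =9*s^2 + s*(95 - 36*w) + 16*w - 44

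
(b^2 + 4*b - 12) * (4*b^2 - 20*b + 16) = 4*b^4 - 4*b^3 - 112*b^2 + 304*b - 192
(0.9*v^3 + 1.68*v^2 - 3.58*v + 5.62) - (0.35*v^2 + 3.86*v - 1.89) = 0.9*v^3 + 1.33*v^2 - 7.44*v + 7.51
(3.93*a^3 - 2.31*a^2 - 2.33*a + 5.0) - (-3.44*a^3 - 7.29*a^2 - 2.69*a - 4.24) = 7.37*a^3 + 4.98*a^2 + 0.36*a + 9.24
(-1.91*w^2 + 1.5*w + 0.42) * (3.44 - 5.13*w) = 9.7983*w^3 - 14.2654*w^2 + 3.0054*w + 1.4448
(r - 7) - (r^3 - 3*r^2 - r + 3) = -r^3 + 3*r^2 + 2*r - 10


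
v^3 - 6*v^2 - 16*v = v*(v - 8)*(v + 2)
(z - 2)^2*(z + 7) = z^3 + 3*z^2 - 24*z + 28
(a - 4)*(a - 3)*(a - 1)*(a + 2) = a^4 - 6*a^3 + 3*a^2 + 26*a - 24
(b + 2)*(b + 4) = b^2 + 6*b + 8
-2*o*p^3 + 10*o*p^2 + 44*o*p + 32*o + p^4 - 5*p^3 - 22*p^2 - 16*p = (-2*o + p)*(p - 8)*(p + 1)*(p + 2)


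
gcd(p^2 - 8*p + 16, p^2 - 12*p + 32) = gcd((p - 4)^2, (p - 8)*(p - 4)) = p - 4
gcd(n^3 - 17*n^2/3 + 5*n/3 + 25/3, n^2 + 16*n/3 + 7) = 1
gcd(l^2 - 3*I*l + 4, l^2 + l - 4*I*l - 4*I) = l - 4*I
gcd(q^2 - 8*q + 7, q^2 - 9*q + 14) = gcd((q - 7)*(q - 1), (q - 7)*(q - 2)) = q - 7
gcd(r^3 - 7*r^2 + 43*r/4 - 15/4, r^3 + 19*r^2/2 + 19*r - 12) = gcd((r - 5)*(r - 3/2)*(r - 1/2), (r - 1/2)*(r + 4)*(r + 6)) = r - 1/2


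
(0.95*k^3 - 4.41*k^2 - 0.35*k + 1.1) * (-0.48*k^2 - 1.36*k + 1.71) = -0.456*k^5 + 0.8248*k^4 + 7.7901*k^3 - 7.5931*k^2 - 2.0945*k + 1.881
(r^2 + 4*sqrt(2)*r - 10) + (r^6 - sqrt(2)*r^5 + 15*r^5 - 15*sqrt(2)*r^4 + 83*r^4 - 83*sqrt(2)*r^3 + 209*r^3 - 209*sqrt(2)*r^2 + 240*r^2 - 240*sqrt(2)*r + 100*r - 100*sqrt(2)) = r^6 - sqrt(2)*r^5 + 15*r^5 - 15*sqrt(2)*r^4 + 83*r^4 - 83*sqrt(2)*r^3 + 209*r^3 - 209*sqrt(2)*r^2 + 241*r^2 - 236*sqrt(2)*r + 100*r - 100*sqrt(2) - 10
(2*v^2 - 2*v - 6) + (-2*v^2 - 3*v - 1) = -5*v - 7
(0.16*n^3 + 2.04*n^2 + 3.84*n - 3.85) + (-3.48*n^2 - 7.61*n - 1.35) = 0.16*n^3 - 1.44*n^2 - 3.77*n - 5.2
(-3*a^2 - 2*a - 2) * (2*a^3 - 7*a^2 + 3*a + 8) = -6*a^5 + 17*a^4 + a^3 - 16*a^2 - 22*a - 16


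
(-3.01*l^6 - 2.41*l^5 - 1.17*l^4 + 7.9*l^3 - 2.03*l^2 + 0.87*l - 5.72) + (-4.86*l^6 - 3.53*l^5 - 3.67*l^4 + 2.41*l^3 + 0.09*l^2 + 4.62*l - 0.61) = -7.87*l^6 - 5.94*l^5 - 4.84*l^4 + 10.31*l^3 - 1.94*l^2 + 5.49*l - 6.33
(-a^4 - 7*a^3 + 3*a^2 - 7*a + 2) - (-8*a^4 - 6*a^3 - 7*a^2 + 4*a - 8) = 7*a^4 - a^3 + 10*a^2 - 11*a + 10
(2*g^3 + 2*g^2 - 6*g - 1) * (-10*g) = -20*g^4 - 20*g^3 + 60*g^2 + 10*g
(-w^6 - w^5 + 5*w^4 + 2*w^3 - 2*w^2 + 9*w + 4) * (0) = 0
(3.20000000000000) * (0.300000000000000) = 0.960000000000000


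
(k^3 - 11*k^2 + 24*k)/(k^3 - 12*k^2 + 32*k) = (k - 3)/(k - 4)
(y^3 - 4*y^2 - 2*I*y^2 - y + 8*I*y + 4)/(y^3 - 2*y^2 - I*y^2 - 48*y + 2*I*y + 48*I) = (y^2 - y*(4 + I) + 4*I)/(y^2 - 2*y - 48)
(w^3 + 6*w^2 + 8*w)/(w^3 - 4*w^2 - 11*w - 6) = w*(w^2 + 6*w + 8)/(w^3 - 4*w^2 - 11*w - 6)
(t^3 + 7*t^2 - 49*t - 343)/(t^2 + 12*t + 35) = (t^2 - 49)/(t + 5)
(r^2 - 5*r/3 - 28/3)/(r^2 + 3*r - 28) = (r + 7/3)/(r + 7)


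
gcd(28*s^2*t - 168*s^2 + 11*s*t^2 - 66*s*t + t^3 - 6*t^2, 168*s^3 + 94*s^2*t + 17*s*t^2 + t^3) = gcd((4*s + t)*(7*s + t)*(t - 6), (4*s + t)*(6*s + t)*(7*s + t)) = 28*s^2 + 11*s*t + t^2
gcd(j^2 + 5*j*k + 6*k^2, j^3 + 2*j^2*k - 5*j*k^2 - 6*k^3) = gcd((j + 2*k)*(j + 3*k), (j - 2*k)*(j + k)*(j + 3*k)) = j + 3*k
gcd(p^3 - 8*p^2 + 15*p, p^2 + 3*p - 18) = p - 3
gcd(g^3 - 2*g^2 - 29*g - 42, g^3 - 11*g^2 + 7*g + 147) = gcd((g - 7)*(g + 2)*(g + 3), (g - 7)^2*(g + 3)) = g^2 - 4*g - 21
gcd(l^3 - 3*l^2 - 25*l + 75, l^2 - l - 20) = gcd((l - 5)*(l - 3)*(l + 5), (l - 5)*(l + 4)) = l - 5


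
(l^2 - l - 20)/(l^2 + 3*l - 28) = (l^2 - l - 20)/(l^2 + 3*l - 28)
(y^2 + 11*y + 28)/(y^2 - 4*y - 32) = (y + 7)/(y - 8)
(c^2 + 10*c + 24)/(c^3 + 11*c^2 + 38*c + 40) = (c + 6)/(c^2 + 7*c + 10)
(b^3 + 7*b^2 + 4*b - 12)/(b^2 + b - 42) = (b^3 + 7*b^2 + 4*b - 12)/(b^2 + b - 42)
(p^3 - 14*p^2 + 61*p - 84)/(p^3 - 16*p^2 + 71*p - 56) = (p^2 - 7*p + 12)/(p^2 - 9*p + 8)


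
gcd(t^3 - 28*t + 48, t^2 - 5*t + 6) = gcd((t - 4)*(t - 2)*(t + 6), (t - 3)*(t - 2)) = t - 2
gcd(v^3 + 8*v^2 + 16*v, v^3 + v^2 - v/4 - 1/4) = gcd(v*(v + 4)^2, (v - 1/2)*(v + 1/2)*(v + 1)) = 1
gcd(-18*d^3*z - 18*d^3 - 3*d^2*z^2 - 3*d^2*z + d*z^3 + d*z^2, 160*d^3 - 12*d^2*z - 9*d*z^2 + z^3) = 1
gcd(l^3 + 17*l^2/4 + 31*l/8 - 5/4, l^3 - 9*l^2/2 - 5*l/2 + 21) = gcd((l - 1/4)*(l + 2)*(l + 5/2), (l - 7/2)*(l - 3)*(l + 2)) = l + 2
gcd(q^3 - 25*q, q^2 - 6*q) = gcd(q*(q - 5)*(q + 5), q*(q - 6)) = q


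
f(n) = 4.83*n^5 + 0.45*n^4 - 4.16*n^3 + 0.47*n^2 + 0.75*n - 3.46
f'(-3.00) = 1793.16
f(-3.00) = -1026.40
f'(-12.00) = 495856.35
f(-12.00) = -1185283.66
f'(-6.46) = 41046.48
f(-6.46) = -52422.29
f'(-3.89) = 5232.17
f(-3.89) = -3953.60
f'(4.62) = 10918.55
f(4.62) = 9970.99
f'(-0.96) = 7.27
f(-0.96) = -3.62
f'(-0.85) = 2.44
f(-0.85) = -3.11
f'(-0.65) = -1.32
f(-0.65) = -3.09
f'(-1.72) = 164.42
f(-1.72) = -50.96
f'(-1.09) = 16.66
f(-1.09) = -5.13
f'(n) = 24.15*n^4 + 1.8*n^3 - 12.48*n^2 + 0.94*n + 0.75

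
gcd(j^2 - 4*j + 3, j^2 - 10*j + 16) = 1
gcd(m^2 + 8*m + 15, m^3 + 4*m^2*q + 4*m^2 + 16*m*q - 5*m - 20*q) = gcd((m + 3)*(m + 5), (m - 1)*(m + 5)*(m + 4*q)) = m + 5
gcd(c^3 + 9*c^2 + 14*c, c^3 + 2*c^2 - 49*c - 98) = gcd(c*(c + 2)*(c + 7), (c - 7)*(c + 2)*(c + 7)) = c^2 + 9*c + 14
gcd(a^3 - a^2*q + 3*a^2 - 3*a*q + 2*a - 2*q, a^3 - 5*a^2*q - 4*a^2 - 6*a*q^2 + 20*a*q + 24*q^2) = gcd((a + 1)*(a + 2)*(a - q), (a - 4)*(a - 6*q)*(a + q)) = 1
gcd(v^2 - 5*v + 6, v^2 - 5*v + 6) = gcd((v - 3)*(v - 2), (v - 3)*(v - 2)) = v^2 - 5*v + 6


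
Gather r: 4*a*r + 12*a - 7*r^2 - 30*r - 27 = 12*a - 7*r^2 + r*(4*a - 30) - 27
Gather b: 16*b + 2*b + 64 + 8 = 18*b + 72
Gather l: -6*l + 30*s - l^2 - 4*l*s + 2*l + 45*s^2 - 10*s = -l^2 + l*(-4*s - 4) + 45*s^2 + 20*s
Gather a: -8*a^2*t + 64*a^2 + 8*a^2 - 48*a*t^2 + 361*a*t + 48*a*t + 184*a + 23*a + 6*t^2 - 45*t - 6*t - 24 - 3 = a^2*(72 - 8*t) + a*(-48*t^2 + 409*t + 207) + 6*t^2 - 51*t - 27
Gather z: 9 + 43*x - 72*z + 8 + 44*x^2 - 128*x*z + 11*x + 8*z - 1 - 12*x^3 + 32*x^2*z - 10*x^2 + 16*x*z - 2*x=-12*x^3 + 34*x^2 + 52*x + z*(32*x^2 - 112*x - 64) + 16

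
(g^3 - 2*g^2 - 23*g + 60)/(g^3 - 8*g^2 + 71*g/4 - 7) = 4*(g^2 + 2*g - 15)/(4*g^2 - 16*g + 7)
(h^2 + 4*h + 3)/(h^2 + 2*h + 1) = (h + 3)/(h + 1)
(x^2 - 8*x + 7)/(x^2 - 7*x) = (x - 1)/x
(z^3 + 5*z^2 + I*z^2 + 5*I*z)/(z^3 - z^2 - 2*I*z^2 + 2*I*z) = (z^2 + 5*z + I*z + 5*I)/(z^2 - z - 2*I*z + 2*I)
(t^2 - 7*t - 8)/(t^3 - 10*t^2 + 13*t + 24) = 1/(t - 3)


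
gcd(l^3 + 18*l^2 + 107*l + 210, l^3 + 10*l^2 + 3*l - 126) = l^2 + 13*l + 42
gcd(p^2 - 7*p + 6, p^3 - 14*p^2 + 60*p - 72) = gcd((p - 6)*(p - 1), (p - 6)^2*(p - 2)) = p - 6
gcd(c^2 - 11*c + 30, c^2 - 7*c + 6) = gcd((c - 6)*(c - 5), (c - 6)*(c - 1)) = c - 6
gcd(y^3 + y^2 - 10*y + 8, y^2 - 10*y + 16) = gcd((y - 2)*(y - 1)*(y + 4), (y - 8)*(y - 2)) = y - 2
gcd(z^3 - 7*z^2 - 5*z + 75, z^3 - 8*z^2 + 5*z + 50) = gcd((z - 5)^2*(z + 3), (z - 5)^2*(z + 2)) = z^2 - 10*z + 25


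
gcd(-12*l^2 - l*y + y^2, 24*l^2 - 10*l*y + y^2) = -4*l + y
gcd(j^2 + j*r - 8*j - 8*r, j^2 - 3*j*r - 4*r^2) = j + r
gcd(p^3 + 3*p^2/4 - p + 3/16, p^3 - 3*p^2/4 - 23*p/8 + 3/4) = p^2 + 5*p/4 - 3/8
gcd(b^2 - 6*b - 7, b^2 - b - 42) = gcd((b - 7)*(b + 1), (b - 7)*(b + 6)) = b - 7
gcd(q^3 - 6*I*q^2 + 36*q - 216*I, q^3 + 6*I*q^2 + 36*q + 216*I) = q^2 + 36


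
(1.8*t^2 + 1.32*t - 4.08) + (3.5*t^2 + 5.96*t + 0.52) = 5.3*t^2 + 7.28*t - 3.56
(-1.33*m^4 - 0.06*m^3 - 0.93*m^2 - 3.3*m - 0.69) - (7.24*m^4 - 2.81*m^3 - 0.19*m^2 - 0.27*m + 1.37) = -8.57*m^4 + 2.75*m^3 - 0.74*m^2 - 3.03*m - 2.06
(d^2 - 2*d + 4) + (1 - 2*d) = d^2 - 4*d + 5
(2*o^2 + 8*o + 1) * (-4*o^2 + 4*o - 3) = -8*o^4 - 24*o^3 + 22*o^2 - 20*o - 3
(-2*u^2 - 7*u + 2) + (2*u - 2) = -2*u^2 - 5*u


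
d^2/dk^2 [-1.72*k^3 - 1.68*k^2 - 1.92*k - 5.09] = -10.32*k - 3.36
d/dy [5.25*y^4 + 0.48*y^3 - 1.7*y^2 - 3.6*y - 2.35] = 21.0*y^3 + 1.44*y^2 - 3.4*y - 3.6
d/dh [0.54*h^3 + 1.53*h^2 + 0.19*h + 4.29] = 1.62*h^2 + 3.06*h + 0.19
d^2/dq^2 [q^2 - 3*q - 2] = 2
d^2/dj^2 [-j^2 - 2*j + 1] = -2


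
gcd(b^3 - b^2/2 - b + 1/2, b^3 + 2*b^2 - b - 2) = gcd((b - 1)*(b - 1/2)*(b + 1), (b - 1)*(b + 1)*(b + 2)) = b^2 - 1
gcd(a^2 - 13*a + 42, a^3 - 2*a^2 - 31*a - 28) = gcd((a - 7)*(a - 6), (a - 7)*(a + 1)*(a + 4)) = a - 7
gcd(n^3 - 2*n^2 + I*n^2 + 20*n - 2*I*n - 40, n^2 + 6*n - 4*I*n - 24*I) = n - 4*I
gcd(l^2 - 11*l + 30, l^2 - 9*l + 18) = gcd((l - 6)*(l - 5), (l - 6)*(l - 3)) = l - 6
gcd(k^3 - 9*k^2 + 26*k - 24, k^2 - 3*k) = k - 3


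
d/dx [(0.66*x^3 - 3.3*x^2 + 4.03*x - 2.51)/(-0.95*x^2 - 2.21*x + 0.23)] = (-0.627*x^4 - 2.9172*x^3 + 11.5769*x^2 - 6.287*x - 4.6202)/(0.9025*x^4 + 4.199*x^3 + 4.4471*x^2 - 1.0166*x + 0.0529)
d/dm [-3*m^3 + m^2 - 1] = m*(2 - 9*m)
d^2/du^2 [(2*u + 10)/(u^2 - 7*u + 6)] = 4*((2 - 3*u)*(u^2 - 7*u + 6) + (u + 5)*(2*u - 7)^2)/(u^2 - 7*u + 6)^3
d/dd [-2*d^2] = -4*d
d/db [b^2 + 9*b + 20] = 2*b + 9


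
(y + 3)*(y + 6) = y^2 + 9*y + 18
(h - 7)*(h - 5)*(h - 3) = h^3 - 15*h^2 + 71*h - 105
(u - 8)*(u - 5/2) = u^2 - 21*u/2 + 20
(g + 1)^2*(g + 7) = g^3 + 9*g^2 + 15*g + 7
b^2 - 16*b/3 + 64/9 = (b - 8/3)^2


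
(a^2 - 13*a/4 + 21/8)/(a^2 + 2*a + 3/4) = (8*a^2 - 26*a + 21)/(2*(4*a^2 + 8*a + 3))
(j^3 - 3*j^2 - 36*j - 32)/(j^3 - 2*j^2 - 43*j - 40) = (j + 4)/(j + 5)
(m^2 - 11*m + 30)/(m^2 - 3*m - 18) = (m - 5)/(m + 3)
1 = 1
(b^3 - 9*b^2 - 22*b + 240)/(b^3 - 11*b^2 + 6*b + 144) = (b + 5)/(b + 3)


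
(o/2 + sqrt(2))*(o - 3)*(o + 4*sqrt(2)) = o^3/2 - 3*o^2/2 + 3*sqrt(2)*o^2 - 9*sqrt(2)*o + 8*o - 24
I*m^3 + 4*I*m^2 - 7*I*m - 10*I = (m - 2)*(m + 5)*(I*m + I)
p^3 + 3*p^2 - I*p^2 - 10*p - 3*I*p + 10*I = (p - 2)*(p + 5)*(p - I)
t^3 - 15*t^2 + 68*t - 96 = (t - 8)*(t - 4)*(t - 3)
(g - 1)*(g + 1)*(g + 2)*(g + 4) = g^4 + 6*g^3 + 7*g^2 - 6*g - 8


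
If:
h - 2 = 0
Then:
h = 2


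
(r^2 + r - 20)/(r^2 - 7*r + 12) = (r + 5)/(r - 3)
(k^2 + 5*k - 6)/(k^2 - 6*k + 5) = (k + 6)/(k - 5)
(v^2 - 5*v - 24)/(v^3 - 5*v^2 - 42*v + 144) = (v + 3)/(v^2 + 3*v - 18)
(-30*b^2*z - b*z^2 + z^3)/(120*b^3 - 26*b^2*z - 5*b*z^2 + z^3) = z/(-4*b + z)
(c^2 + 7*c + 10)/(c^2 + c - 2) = (c + 5)/(c - 1)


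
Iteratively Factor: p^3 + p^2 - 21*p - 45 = (p - 5)*(p^2 + 6*p + 9) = (p - 5)*(p + 3)*(p + 3)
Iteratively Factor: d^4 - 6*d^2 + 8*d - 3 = (d + 3)*(d^3 - 3*d^2 + 3*d - 1) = (d - 1)*(d + 3)*(d^2 - 2*d + 1) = (d - 1)^2*(d + 3)*(d - 1)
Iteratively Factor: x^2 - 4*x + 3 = (x - 3)*(x - 1)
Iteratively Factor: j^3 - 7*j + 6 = (j - 1)*(j^2 + j - 6) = (j - 2)*(j - 1)*(j + 3)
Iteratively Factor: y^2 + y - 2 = (y - 1)*(y + 2)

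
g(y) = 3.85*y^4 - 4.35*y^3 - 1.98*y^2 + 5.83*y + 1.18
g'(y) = 15.4*y^3 - 13.05*y^2 - 3.96*y + 5.83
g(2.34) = 63.68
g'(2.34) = 122.43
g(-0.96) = 0.88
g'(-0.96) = -16.02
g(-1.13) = 4.62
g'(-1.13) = -28.58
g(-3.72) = 913.31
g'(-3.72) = -952.80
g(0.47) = 3.22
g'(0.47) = 2.68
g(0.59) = 3.50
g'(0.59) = 2.11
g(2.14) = 42.70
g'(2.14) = 88.52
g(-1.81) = 51.26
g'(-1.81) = -121.07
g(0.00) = 1.18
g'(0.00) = 5.83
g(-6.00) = 5824.12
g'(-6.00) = -3766.61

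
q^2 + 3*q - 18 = (q - 3)*(q + 6)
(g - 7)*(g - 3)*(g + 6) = g^3 - 4*g^2 - 39*g + 126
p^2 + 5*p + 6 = (p + 2)*(p + 3)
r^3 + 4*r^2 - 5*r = r*(r - 1)*(r + 5)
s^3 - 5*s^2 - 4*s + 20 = (s - 5)*(s - 2)*(s + 2)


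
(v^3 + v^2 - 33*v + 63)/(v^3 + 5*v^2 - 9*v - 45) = (v^2 + 4*v - 21)/(v^2 + 8*v + 15)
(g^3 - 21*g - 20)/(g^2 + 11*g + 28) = (g^2 - 4*g - 5)/(g + 7)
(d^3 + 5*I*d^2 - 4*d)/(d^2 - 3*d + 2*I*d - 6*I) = d*(d^2 + 5*I*d - 4)/(d^2 + d*(-3 + 2*I) - 6*I)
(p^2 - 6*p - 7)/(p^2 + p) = (p - 7)/p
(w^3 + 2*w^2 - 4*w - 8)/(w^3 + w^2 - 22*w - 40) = (w^2 - 4)/(w^2 - w - 20)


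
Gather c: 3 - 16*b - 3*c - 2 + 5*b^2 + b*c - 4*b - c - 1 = 5*b^2 - 20*b + c*(b - 4)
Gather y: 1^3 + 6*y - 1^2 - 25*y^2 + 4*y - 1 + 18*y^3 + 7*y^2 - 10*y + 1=18*y^3 - 18*y^2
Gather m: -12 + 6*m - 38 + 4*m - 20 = 10*m - 70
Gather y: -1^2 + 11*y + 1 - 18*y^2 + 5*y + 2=-18*y^2 + 16*y + 2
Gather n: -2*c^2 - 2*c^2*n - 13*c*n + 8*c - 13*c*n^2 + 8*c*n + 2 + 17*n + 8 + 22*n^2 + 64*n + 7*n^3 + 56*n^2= -2*c^2 + 8*c + 7*n^3 + n^2*(78 - 13*c) + n*(-2*c^2 - 5*c + 81) + 10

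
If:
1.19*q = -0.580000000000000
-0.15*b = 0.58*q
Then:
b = 1.88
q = -0.49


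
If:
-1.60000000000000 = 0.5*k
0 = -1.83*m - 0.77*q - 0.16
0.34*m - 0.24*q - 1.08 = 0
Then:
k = -3.20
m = 1.13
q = -2.90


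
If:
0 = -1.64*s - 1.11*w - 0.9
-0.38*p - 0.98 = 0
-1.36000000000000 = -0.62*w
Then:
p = -2.58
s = -2.03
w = 2.19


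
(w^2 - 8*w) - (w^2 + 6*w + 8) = -14*w - 8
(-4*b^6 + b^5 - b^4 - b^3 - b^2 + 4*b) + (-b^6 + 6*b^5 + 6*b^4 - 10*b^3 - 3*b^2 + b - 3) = -5*b^6 + 7*b^5 + 5*b^4 - 11*b^3 - 4*b^2 + 5*b - 3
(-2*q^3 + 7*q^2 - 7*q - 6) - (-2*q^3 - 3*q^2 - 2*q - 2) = 10*q^2 - 5*q - 4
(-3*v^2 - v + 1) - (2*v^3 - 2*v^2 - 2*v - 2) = -2*v^3 - v^2 + v + 3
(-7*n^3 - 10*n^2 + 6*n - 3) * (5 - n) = 7*n^4 - 25*n^3 - 56*n^2 + 33*n - 15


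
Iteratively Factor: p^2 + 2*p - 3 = (p + 3)*(p - 1)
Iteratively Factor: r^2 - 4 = (r - 2)*(r + 2)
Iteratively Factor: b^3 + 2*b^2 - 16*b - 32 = (b + 4)*(b^2 - 2*b - 8) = (b + 2)*(b + 4)*(b - 4)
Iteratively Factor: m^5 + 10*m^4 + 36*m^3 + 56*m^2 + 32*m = (m + 4)*(m^4 + 6*m^3 + 12*m^2 + 8*m) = m*(m + 4)*(m^3 + 6*m^2 + 12*m + 8) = m*(m + 2)*(m + 4)*(m^2 + 4*m + 4) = m*(m + 2)^2*(m + 4)*(m + 2)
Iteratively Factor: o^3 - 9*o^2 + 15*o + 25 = (o - 5)*(o^2 - 4*o - 5) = (o - 5)^2*(o + 1)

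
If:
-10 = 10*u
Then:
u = -1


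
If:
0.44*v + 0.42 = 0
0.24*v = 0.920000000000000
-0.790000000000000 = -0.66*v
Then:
No Solution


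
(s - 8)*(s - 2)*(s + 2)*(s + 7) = s^4 - s^3 - 60*s^2 + 4*s + 224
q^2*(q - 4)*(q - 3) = q^4 - 7*q^3 + 12*q^2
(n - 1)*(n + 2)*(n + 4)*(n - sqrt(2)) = n^4 - sqrt(2)*n^3 + 5*n^3 - 5*sqrt(2)*n^2 + 2*n^2 - 8*n - 2*sqrt(2)*n + 8*sqrt(2)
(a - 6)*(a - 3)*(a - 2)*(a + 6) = a^4 - 5*a^3 - 30*a^2 + 180*a - 216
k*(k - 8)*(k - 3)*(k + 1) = k^4 - 10*k^3 + 13*k^2 + 24*k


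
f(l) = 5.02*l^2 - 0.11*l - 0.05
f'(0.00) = -0.11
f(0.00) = -0.05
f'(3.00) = 30.01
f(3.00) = 44.80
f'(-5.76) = -57.94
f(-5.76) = 167.14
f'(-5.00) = -50.31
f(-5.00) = 126.00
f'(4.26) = 42.66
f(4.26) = 90.58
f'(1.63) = 16.26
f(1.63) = 13.11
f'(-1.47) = -14.87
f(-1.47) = 10.96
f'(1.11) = 11.03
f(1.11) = 6.01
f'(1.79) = 17.86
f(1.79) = 15.84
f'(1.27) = 12.64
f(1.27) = 7.91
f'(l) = 10.04*l - 0.11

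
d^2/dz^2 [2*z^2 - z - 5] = 4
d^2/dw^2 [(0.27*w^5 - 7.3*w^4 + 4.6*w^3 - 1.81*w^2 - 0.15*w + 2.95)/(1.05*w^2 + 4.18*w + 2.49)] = (1.78605*w^7 + 2.86398000000001*w^6 - 122.921154*w^5 - 795.4998*w^4 - 1029.94711*w^3 - 207.95472*w^2 + 251.16111*w + 68.339708)/(1.157625*w^6 + 13.82535*w^5 + 63.273735*w^4 + 138.606292*w^3 + 150.049143*w^2 + 77.749254*w + 15.438249)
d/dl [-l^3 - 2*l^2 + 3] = l*(-3*l - 4)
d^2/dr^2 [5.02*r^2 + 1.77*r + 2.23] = 10.0400000000000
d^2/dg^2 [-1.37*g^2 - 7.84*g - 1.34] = -2.74000000000000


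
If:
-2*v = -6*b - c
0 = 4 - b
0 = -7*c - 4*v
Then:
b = 4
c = -16/3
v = 28/3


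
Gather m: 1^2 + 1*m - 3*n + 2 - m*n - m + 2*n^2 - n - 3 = -m*n + 2*n^2 - 4*n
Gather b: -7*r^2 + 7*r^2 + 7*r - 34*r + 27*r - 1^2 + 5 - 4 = 0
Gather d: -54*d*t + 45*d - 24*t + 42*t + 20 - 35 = d*(45 - 54*t) + 18*t - 15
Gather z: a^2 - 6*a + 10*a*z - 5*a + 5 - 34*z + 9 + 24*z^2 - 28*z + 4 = a^2 - 11*a + 24*z^2 + z*(10*a - 62) + 18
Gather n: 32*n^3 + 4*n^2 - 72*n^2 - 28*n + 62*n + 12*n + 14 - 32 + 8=32*n^3 - 68*n^2 + 46*n - 10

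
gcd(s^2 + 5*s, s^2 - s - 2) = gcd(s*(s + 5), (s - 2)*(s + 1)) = 1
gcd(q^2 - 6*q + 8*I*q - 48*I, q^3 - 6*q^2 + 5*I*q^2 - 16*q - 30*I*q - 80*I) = 1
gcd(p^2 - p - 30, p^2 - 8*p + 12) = p - 6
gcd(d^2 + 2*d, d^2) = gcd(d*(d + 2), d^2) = d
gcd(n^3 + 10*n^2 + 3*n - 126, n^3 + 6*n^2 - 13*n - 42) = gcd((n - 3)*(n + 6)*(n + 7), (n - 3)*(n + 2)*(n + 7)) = n^2 + 4*n - 21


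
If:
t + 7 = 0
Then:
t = -7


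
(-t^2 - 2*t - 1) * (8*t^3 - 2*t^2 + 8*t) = -8*t^5 - 14*t^4 - 12*t^3 - 14*t^2 - 8*t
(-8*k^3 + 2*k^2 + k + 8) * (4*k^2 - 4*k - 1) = -32*k^5 + 40*k^4 + 4*k^3 + 26*k^2 - 33*k - 8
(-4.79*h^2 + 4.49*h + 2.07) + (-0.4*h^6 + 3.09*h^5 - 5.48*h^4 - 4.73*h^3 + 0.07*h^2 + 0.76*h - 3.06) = -0.4*h^6 + 3.09*h^5 - 5.48*h^4 - 4.73*h^3 - 4.72*h^2 + 5.25*h - 0.99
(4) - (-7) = 11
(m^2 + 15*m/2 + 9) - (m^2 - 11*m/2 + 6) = 13*m + 3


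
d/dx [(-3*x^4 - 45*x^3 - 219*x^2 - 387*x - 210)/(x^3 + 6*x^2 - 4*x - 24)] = 3*(-x^4 - 8*x^3 + 31*x^2 + 382*x + 704)/(x^4 + 8*x^3 - 8*x^2 - 96*x + 144)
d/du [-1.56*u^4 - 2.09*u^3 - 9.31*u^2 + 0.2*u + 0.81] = -6.24*u^3 - 6.27*u^2 - 18.62*u + 0.2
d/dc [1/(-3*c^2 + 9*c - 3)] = (2*c - 3)/(3*(c^2 - 3*c + 1)^2)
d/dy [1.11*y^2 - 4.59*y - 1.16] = 2.22*y - 4.59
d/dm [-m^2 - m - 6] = -2*m - 1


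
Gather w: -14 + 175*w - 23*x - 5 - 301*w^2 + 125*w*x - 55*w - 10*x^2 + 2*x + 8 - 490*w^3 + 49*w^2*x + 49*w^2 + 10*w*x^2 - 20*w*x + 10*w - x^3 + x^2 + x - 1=-490*w^3 + w^2*(49*x - 252) + w*(10*x^2 + 105*x + 130) - x^3 - 9*x^2 - 20*x - 12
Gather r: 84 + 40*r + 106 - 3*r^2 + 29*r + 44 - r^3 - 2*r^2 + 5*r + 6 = -r^3 - 5*r^2 + 74*r + 240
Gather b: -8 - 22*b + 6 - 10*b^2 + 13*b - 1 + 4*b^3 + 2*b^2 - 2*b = 4*b^3 - 8*b^2 - 11*b - 3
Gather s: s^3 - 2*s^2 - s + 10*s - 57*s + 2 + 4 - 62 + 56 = s^3 - 2*s^2 - 48*s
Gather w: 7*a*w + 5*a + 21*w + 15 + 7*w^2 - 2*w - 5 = 5*a + 7*w^2 + w*(7*a + 19) + 10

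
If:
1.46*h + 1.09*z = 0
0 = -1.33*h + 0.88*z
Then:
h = 0.00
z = 0.00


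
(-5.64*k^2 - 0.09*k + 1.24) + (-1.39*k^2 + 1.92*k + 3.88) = -7.03*k^2 + 1.83*k + 5.12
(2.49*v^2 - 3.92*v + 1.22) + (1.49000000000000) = 2.49*v^2 - 3.92*v + 2.71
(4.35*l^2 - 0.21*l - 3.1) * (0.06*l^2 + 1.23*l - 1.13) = 0.261*l^4 + 5.3379*l^3 - 5.3598*l^2 - 3.5757*l + 3.503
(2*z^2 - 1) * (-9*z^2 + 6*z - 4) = -18*z^4 + 12*z^3 + z^2 - 6*z + 4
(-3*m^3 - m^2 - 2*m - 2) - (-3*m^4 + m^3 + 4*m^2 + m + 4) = 3*m^4 - 4*m^3 - 5*m^2 - 3*m - 6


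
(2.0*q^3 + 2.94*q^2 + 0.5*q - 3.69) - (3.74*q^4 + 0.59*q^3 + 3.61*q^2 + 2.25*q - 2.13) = -3.74*q^4 + 1.41*q^3 - 0.67*q^2 - 1.75*q - 1.56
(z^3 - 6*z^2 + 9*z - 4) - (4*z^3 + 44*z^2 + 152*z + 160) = -3*z^3 - 50*z^2 - 143*z - 164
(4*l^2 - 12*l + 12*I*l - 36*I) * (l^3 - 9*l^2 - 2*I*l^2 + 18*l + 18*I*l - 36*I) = 4*l^5 - 48*l^4 + 4*I*l^4 + 204*l^3 - 48*I*l^3 - 504*l^2 + 180*I*l^2 + 1080*l - 216*I*l - 1296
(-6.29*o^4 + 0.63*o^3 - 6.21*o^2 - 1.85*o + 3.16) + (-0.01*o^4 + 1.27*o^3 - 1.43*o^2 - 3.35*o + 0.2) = -6.3*o^4 + 1.9*o^3 - 7.64*o^2 - 5.2*o + 3.36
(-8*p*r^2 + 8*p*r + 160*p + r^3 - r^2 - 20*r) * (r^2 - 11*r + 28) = -8*p*r^4 + 96*p*r^3 - 152*p*r^2 - 1536*p*r + 4480*p + r^5 - 12*r^4 + 19*r^3 + 192*r^2 - 560*r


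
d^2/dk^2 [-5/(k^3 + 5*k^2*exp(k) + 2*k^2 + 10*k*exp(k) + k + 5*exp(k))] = 5*((5*k^2*exp(k) + 30*k*exp(k) + 6*k + 35*exp(k) + 4)*(k^3 + 5*k^2*exp(k) + 2*k^2 + 10*k*exp(k) + k + 5*exp(k)) - 2*(5*k^2*exp(k) + 3*k^2 + 20*k*exp(k) + 4*k + 15*exp(k) + 1)^2)/(k^3 + 5*k^2*exp(k) + 2*k^2 + 10*k*exp(k) + k + 5*exp(k))^3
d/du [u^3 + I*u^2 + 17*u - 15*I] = 3*u^2 + 2*I*u + 17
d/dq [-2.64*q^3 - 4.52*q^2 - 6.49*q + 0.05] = -7.92*q^2 - 9.04*q - 6.49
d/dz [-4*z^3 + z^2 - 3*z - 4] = -12*z^2 + 2*z - 3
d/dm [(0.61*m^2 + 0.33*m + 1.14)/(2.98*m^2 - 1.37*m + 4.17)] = (-1.8191*m^2 - 1.707*m + 2.9379)/(8.8804*m^4 - 8.1652*m^3 + 26.7301*m^2 - 11.4258*m + 17.3889)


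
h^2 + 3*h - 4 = (h - 1)*(h + 4)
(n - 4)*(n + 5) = n^2 + n - 20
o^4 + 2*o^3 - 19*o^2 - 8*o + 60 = (o - 3)*(o - 2)*(o + 2)*(o + 5)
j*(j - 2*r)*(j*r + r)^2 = j^4*r^2 - 2*j^3*r^3 + 2*j^3*r^2 - 4*j^2*r^3 + j^2*r^2 - 2*j*r^3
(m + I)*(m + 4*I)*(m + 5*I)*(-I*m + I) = -I*m^4 + 10*m^3 + I*m^3 - 10*m^2 + 29*I*m^2 - 20*m - 29*I*m + 20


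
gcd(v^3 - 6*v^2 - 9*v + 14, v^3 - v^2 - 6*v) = v + 2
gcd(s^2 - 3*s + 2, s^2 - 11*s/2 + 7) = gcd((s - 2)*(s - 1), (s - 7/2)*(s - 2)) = s - 2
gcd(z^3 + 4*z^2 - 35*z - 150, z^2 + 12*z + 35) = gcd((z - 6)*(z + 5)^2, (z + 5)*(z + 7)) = z + 5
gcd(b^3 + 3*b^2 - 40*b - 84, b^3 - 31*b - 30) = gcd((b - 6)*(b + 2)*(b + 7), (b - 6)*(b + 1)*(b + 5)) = b - 6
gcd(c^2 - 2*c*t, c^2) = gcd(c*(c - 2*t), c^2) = c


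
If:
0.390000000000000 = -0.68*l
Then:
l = -0.57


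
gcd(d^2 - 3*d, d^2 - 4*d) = d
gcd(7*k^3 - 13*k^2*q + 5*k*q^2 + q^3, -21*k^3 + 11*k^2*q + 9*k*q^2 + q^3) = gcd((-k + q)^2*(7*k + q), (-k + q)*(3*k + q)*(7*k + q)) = -7*k^2 + 6*k*q + q^2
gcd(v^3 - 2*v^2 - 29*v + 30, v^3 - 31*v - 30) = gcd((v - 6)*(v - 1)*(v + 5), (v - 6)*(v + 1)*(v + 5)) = v^2 - v - 30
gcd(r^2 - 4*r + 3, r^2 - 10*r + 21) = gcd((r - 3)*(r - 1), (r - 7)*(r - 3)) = r - 3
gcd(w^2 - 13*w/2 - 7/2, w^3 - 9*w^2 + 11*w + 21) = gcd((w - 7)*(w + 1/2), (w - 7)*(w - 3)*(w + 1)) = w - 7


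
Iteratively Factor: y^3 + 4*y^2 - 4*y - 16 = (y + 4)*(y^2 - 4) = (y - 2)*(y + 4)*(y + 2)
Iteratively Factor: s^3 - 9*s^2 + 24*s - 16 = (s - 1)*(s^2 - 8*s + 16) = (s - 4)*(s - 1)*(s - 4)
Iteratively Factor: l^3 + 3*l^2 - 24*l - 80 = (l + 4)*(l^2 - l - 20) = (l + 4)^2*(l - 5)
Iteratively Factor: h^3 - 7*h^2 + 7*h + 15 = (h - 3)*(h^2 - 4*h - 5) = (h - 5)*(h - 3)*(h + 1)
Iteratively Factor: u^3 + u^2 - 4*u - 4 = (u + 1)*(u^2 - 4) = (u - 2)*(u + 1)*(u + 2)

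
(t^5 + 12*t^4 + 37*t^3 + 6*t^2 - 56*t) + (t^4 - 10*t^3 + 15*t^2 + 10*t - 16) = t^5 + 13*t^4 + 27*t^3 + 21*t^2 - 46*t - 16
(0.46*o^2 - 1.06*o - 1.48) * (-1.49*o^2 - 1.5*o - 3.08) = -0.6854*o^4 + 0.8894*o^3 + 2.3784*o^2 + 5.4848*o + 4.5584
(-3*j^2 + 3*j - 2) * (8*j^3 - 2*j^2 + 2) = -24*j^5 + 30*j^4 - 22*j^3 - 2*j^2 + 6*j - 4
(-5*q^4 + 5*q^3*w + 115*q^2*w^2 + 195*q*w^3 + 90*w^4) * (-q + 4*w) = 5*q^5 - 25*q^4*w - 95*q^3*w^2 + 265*q^2*w^3 + 690*q*w^4 + 360*w^5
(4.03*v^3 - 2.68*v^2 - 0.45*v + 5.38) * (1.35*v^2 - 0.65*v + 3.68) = 5.4405*v^5 - 6.2375*v^4 + 15.9649*v^3 - 2.3069*v^2 - 5.153*v + 19.7984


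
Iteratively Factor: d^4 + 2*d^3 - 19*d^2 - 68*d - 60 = (d + 3)*(d^3 - d^2 - 16*d - 20) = (d + 2)*(d + 3)*(d^2 - 3*d - 10) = (d - 5)*(d + 2)*(d + 3)*(d + 2)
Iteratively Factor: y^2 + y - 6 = (y + 3)*(y - 2)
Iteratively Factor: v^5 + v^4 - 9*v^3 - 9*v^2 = (v + 1)*(v^4 - 9*v^2) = (v + 1)*(v + 3)*(v^3 - 3*v^2) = v*(v + 1)*(v + 3)*(v^2 - 3*v) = v^2*(v + 1)*(v + 3)*(v - 3)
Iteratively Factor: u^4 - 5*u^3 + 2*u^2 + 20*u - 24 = (u + 2)*(u^3 - 7*u^2 + 16*u - 12) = (u - 3)*(u + 2)*(u^2 - 4*u + 4) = (u - 3)*(u - 2)*(u + 2)*(u - 2)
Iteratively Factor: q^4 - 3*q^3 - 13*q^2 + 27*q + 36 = (q - 3)*(q^3 - 13*q - 12) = (q - 3)*(q + 3)*(q^2 - 3*q - 4) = (q - 4)*(q - 3)*(q + 3)*(q + 1)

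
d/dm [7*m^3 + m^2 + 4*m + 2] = 21*m^2 + 2*m + 4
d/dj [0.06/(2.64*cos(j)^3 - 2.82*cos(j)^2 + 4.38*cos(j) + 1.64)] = (0.4752*cos(j)^2 - 0.3384*cos(j) + 0.2628)*sin(j)/(2.64*cos(j)^3 - 2.82*cos(j)^2 + 4.38*cos(j) + 1.64)^2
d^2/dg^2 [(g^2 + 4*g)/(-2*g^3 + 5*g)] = 4*(-2*g^3 - 24*g^2 - 15*g - 20)/(8*g^6 - 60*g^4 + 150*g^2 - 125)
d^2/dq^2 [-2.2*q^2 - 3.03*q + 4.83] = -4.40000000000000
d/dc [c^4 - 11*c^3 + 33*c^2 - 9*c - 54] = 4*c^3 - 33*c^2 + 66*c - 9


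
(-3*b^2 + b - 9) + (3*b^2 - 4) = b - 13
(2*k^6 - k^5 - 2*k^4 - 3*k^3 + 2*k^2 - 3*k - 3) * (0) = 0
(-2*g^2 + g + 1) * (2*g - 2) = -4*g^3 + 6*g^2 - 2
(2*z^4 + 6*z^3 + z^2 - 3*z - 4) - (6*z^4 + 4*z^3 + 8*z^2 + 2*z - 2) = -4*z^4 + 2*z^3 - 7*z^2 - 5*z - 2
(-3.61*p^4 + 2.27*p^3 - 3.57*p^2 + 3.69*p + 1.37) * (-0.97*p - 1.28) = 3.5017*p^5 + 2.4189*p^4 + 0.5573*p^3 + 0.9903*p^2 - 6.0521*p - 1.7536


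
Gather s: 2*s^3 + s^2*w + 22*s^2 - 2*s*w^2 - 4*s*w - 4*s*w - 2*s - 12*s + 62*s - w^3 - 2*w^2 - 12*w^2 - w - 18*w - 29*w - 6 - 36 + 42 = 2*s^3 + s^2*(w + 22) + s*(-2*w^2 - 8*w + 48) - w^3 - 14*w^2 - 48*w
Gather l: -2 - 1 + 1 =-2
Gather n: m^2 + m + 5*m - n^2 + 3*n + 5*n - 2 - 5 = m^2 + 6*m - n^2 + 8*n - 7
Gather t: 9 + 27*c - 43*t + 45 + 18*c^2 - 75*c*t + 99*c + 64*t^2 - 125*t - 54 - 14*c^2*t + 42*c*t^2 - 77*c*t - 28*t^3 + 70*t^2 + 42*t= 18*c^2 + 126*c - 28*t^3 + t^2*(42*c + 134) + t*(-14*c^2 - 152*c - 126)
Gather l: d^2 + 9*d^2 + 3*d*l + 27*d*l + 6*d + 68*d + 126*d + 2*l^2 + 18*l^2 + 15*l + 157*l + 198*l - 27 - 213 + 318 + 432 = 10*d^2 + 200*d + 20*l^2 + l*(30*d + 370) + 510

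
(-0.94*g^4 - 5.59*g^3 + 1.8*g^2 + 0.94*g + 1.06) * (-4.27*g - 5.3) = 4.0138*g^5 + 28.8513*g^4 + 21.941*g^3 - 13.5538*g^2 - 9.5082*g - 5.618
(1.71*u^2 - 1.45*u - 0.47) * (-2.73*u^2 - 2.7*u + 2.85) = -4.6683*u^4 - 0.6585*u^3 + 10.0716*u^2 - 2.8635*u - 1.3395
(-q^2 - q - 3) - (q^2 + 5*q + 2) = -2*q^2 - 6*q - 5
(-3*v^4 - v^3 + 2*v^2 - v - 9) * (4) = -12*v^4 - 4*v^3 + 8*v^2 - 4*v - 36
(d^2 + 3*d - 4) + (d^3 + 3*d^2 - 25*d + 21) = d^3 + 4*d^2 - 22*d + 17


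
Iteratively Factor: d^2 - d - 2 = (d + 1)*(d - 2)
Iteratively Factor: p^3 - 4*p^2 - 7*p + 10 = (p - 5)*(p^2 + p - 2) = (p - 5)*(p - 1)*(p + 2)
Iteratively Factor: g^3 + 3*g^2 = (g + 3)*(g^2) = g*(g + 3)*(g)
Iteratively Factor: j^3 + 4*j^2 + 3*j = (j + 3)*(j^2 + j) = (j + 1)*(j + 3)*(j)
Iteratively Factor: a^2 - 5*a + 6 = (a - 2)*(a - 3)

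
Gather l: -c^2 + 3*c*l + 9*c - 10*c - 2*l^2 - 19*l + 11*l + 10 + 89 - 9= -c^2 - c - 2*l^2 + l*(3*c - 8) + 90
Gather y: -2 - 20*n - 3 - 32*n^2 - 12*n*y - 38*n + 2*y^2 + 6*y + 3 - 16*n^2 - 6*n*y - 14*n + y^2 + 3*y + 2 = -48*n^2 - 72*n + 3*y^2 + y*(9 - 18*n)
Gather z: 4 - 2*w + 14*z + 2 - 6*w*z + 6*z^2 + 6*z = -2*w + 6*z^2 + z*(20 - 6*w) + 6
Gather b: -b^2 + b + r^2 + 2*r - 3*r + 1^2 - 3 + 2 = -b^2 + b + r^2 - r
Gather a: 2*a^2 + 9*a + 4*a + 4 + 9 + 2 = 2*a^2 + 13*a + 15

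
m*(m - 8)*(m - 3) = m^3 - 11*m^2 + 24*m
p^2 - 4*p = p*(p - 4)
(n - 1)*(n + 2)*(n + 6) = n^3 + 7*n^2 + 4*n - 12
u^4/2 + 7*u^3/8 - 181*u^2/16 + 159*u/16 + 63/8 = (u/2 + 1/4)*(u - 3)*(u - 7/4)*(u + 6)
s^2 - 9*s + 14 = (s - 7)*(s - 2)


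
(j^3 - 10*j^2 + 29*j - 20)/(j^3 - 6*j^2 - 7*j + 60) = (j - 1)/(j + 3)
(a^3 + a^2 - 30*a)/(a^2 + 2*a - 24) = a*(a - 5)/(a - 4)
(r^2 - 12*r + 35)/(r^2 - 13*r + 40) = (r - 7)/(r - 8)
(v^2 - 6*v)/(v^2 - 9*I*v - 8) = v*(6 - v)/(-v^2 + 9*I*v + 8)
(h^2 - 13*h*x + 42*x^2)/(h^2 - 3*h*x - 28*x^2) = (h - 6*x)/(h + 4*x)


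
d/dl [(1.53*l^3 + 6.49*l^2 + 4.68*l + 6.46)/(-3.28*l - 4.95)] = (-10.0368*l^3 - 44.0077*l^2 - 64.251*l - 1.9772)/(10.7584*l^2 + 32.472*l + 24.5025)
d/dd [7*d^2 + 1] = 14*d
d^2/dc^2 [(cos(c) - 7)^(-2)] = 2*(-7*cos(c) - cos(2*c) + 2)/(cos(c) - 7)^4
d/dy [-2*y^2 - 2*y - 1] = -4*y - 2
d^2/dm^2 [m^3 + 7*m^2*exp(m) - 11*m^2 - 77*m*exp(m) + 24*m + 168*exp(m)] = 7*m^2*exp(m) - 49*m*exp(m) + 6*m + 28*exp(m) - 22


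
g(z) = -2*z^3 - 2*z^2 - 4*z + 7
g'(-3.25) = -54.38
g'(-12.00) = -820.00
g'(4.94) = -170.18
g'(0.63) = -8.90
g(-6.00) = 391.00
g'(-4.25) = -95.38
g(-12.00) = 3223.00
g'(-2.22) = -24.69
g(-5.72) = 338.74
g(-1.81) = 19.55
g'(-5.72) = -177.43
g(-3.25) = 67.53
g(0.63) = 3.19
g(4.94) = -302.67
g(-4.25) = 141.41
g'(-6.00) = -196.00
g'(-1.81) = -16.42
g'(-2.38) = -28.47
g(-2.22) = 27.91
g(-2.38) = 32.15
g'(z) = -6*z^2 - 4*z - 4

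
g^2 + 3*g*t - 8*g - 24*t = (g - 8)*(g + 3*t)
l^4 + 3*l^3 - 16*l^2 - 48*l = l*(l - 4)*(l + 3)*(l + 4)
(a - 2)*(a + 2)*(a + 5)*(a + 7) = a^4 + 12*a^3 + 31*a^2 - 48*a - 140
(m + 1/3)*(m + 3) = m^2 + 10*m/3 + 1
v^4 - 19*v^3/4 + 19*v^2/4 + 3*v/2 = v*(v - 3)*(v - 2)*(v + 1/4)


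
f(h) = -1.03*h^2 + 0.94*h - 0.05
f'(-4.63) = 10.48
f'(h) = 0.94 - 2.06*h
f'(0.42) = 0.07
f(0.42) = 0.16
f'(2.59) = -4.40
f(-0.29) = -0.41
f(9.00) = -75.02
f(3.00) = -6.50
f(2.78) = -5.40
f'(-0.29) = 1.54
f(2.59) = -4.52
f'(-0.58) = 2.13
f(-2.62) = -9.58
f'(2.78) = -4.79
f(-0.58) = -0.94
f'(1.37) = -1.88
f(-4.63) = -26.48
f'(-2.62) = 6.34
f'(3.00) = -5.24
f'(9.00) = -17.60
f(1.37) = -0.70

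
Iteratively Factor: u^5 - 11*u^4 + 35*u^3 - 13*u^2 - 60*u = (u + 1)*(u^4 - 12*u^3 + 47*u^2 - 60*u) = (u - 3)*(u + 1)*(u^3 - 9*u^2 + 20*u) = (u - 5)*(u - 3)*(u + 1)*(u^2 - 4*u) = u*(u - 5)*(u - 3)*(u + 1)*(u - 4)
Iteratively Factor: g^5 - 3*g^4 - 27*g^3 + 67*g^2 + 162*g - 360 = (g + 4)*(g^4 - 7*g^3 + g^2 + 63*g - 90) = (g - 5)*(g + 4)*(g^3 - 2*g^2 - 9*g + 18) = (g - 5)*(g - 2)*(g + 4)*(g^2 - 9) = (g - 5)*(g - 3)*(g - 2)*(g + 4)*(g + 3)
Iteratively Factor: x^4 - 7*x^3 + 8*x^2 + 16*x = (x - 4)*(x^3 - 3*x^2 - 4*x) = (x - 4)*(x + 1)*(x^2 - 4*x) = x*(x - 4)*(x + 1)*(x - 4)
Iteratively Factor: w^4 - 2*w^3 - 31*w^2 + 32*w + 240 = (w + 4)*(w^3 - 6*w^2 - 7*w + 60) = (w + 3)*(w + 4)*(w^2 - 9*w + 20) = (w - 4)*(w + 3)*(w + 4)*(w - 5)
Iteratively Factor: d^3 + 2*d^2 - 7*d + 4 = (d - 1)*(d^2 + 3*d - 4) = (d - 1)^2*(d + 4)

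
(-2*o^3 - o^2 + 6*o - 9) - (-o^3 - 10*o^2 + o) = -o^3 + 9*o^2 + 5*o - 9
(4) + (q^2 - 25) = q^2 - 21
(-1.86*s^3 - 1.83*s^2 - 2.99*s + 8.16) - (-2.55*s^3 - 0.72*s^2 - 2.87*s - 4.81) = 0.69*s^3 - 1.11*s^2 - 0.12*s + 12.97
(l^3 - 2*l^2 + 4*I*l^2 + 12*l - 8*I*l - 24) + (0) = l^3 - 2*l^2 + 4*I*l^2 + 12*l - 8*I*l - 24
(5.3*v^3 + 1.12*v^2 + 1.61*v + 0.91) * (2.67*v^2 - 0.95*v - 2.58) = 14.151*v^5 - 2.0446*v^4 - 10.4393*v^3 - 1.9894*v^2 - 5.0183*v - 2.3478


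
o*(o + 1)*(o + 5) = o^3 + 6*o^2 + 5*o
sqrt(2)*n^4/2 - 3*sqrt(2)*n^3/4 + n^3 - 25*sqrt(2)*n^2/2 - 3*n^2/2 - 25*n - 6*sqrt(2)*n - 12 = (n - 6)*(n + 1/2)*(n + 4)*(sqrt(2)*n/2 + 1)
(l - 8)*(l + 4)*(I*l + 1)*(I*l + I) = -l^4 + 3*l^3 + I*l^3 + 36*l^2 - 3*I*l^2 + 32*l - 36*I*l - 32*I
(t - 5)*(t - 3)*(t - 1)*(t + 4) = t^4 - 5*t^3 - 13*t^2 + 77*t - 60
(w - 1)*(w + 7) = w^2 + 6*w - 7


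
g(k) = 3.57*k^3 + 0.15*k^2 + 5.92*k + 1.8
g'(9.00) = 876.13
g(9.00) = 2669.76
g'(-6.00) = 389.68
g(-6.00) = -799.44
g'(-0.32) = 6.92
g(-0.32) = -0.20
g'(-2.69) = 82.61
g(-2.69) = -82.53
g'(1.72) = 38.12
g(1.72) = 30.59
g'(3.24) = 119.32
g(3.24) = 143.98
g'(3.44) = 133.69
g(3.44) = 169.27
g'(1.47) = 29.50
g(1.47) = 22.17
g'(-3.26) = 118.76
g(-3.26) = -139.59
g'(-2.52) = 73.18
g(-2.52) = -69.30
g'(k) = 10.71*k^2 + 0.3*k + 5.92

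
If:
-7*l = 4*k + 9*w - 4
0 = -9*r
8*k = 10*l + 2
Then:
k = 9/16 - 15*w/16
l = 1/4 - 3*w/4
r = 0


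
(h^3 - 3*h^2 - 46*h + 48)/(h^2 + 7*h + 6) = (h^2 - 9*h + 8)/(h + 1)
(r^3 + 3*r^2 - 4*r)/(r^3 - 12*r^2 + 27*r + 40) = r*(r^2 + 3*r - 4)/(r^3 - 12*r^2 + 27*r + 40)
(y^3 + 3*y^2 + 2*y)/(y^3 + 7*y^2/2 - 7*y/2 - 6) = 2*y*(y + 2)/(2*y^2 + 5*y - 12)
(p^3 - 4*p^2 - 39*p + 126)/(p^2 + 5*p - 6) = (p^2 - 10*p + 21)/(p - 1)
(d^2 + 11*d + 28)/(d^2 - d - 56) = (d + 4)/(d - 8)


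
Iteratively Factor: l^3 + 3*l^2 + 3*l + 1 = (l + 1)*(l^2 + 2*l + 1) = (l + 1)^2*(l + 1)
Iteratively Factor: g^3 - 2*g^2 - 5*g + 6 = (g - 3)*(g^2 + g - 2) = (g - 3)*(g + 2)*(g - 1)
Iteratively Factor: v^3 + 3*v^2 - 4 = (v + 2)*(v^2 + v - 2) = (v + 2)^2*(v - 1)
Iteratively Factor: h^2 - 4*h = (h)*(h - 4)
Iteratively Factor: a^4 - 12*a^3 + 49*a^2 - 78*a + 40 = (a - 5)*(a^3 - 7*a^2 + 14*a - 8) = (a - 5)*(a - 4)*(a^2 - 3*a + 2) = (a - 5)*(a - 4)*(a - 1)*(a - 2)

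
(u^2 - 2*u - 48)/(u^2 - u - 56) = (u + 6)/(u + 7)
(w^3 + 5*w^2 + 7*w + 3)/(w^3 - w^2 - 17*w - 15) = (w + 1)/(w - 5)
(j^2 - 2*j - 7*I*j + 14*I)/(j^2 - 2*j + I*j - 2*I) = (j - 7*I)/(j + I)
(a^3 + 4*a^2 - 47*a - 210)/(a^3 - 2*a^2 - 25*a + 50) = (a^2 - a - 42)/(a^2 - 7*a + 10)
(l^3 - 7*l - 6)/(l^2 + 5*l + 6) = (l^2 - 2*l - 3)/(l + 3)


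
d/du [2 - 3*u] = -3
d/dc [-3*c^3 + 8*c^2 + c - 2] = -9*c^2 + 16*c + 1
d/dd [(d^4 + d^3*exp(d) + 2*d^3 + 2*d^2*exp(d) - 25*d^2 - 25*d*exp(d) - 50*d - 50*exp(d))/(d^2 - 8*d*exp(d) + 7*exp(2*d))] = ((d^2 - 8*d*exp(d) + 7*exp(2*d))*(d^3*exp(d) + 4*d^3 + 5*d^2*exp(d) + 6*d^2 - 21*d*exp(d) - 50*d - 75*exp(d) - 50) + 2*(4*d*exp(d) - d - 7*exp(2*d) + 4*exp(d))*(d^4 + d^3*exp(d) + 2*d^3 + 2*d^2*exp(d) - 25*d^2 - 25*d*exp(d) - 50*d - 50*exp(d)))/(d^2 - 8*d*exp(d) + 7*exp(2*d))^2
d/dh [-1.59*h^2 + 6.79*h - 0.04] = 6.79 - 3.18*h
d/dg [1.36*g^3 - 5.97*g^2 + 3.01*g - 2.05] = 4.08*g^2 - 11.94*g + 3.01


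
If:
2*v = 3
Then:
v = 3/2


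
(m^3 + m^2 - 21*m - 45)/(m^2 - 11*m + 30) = (m^2 + 6*m + 9)/(m - 6)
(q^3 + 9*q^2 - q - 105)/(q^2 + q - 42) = (q^2 + 2*q - 15)/(q - 6)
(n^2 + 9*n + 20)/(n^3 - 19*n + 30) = (n + 4)/(n^2 - 5*n + 6)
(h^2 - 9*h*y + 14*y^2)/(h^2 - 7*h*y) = (h - 2*y)/h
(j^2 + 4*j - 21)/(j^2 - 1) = (j^2 + 4*j - 21)/(j^2 - 1)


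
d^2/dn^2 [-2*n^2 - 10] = -4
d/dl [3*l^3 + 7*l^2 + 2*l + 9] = 9*l^2 + 14*l + 2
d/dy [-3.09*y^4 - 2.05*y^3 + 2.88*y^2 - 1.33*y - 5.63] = -12.36*y^3 - 6.15*y^2 + 5.76*y - 1.33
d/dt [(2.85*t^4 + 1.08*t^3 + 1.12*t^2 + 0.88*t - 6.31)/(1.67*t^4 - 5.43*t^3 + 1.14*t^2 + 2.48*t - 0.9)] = (-17.2791*t^6 + 2.7572*t^5 + 24.108*t^4 + 46.8044*t^3 - 103.9315*t^2 + 12.3708*t + 14.8568)/(2.7889*t^8 - 18.1362*t^7 + 33.2925*t^6 - 4.0972*t^5 - 28.6392*t^4 + 15.4284*t^3 + 4.0984*t^2 - 4.464*t + 0.81)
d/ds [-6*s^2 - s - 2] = -12*s - 1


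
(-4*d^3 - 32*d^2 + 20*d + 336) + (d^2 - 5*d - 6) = -4*d^3 - 31*d^2 + 15*d + 330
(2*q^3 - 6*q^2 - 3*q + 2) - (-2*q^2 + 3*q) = 2*q^3 - 4*q^2 - 6*q + 2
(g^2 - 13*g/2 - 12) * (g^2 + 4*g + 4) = g^4 - 5*g^3/2 - 34*g^2 - 74*g - 48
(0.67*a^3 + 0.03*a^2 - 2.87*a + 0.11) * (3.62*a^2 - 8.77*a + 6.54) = 2.4254*a^5 - 5.7673*a^4 - 6.2707*a^3 + 25.7643*a^2 - 19.7345*a + 0.7194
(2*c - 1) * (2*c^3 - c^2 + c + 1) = 4*c^4 - 4*c^3 + 3*c^2 + c - 1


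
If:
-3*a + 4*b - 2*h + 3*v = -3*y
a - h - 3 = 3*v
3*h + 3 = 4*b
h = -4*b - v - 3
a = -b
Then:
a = 12/41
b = -12/41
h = -57/41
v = -18/41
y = 8/41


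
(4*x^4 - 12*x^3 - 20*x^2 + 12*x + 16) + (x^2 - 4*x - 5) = 4*x^4 - 12*x^3 - 19*x^2 + 8*x + 11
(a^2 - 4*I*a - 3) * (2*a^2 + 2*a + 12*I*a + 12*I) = 2*a^4 + 2*a^3 + 4*I*a^3 + 42*a^2 + 4*I*a^2 + 42*a - 36*I*a - 36*I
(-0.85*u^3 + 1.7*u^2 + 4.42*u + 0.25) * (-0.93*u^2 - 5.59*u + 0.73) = 0.7905*u^5 + 3.1705*u^4 - 14.2341*u^3 - 23.6993*u^2 + 1.8291*u + 0.1825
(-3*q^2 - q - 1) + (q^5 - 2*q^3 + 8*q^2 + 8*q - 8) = q^5 - 2*q^3 + 5*q^2 + 7*q - 9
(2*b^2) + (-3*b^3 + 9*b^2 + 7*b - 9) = -3*b^3 + 11*b^2 + 7*b - 9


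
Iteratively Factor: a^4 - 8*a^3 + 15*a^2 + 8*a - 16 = (a - 4)*(a^3 - 4*a^2 - a + 4) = (a - 4)*(a + 1)*(a^2 - 5*a + 4) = (a - 4)^2*(a + 1)*(a - 1)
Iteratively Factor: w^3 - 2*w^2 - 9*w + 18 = (w - 3)*(w^2 + w - 6) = (w - 3)*(w - 2)*(w + 3)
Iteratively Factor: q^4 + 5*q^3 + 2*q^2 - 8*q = (q)*(q^3 + 5*q^2 + 2*q - 8) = q*(q - 1)*(q^2 + 6*q + 8) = q*(q - 1)*(q + 4)*(q + 2)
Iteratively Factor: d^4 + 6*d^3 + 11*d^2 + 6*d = (d + 2)*(d^3 + 4*d^2 + 3*d) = (d + 2)*(d + 3)*(d^2 + d) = (d + 1)*(d + 2)*(d + 3)*(d)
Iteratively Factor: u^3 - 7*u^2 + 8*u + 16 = (u + 1)*(u^2 - 8*u + 16) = (u - 4)*(u + 1)*(u - 4)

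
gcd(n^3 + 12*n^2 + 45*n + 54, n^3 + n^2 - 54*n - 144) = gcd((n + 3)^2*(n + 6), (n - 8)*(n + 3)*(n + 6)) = n^2 + 9*n + 18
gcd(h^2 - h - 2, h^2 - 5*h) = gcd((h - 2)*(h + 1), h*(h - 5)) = 1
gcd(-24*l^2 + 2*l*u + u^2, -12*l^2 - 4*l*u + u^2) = 1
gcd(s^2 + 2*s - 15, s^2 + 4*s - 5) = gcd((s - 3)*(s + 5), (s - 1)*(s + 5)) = s + 5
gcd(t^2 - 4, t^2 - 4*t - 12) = t + 2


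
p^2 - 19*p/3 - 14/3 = (p - 7)*(p + 2/3)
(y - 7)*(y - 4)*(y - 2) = y^3 - 13*y^2 + 50*y - 56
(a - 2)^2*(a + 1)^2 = a^4 - 2*a^3 - 3*a^2 + 4*a + 4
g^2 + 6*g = g*(g + 6)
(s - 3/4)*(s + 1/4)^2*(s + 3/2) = s^4 + 5*s^3/4 - 11*s^2/16 - 33*s/64 - 9/128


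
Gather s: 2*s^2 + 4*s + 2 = 2*s^2 + 4*s + 2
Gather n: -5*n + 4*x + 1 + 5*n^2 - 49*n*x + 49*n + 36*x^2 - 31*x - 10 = 5*n^2 + n*(44 - 49*x) + 36*x^2 - 27*x - 9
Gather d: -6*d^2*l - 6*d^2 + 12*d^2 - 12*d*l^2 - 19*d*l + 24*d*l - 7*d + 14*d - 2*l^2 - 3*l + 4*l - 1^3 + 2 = d^2*(6 - 6*l) + d*(-12*l^2 + 5*l + 7) - 2*l^2 + l + 1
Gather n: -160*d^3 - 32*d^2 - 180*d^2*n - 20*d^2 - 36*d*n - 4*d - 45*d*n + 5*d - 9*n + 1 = -160*d^3 - 52*d^2 + d + n*(-180*d^2 - 81*d - 9) + 1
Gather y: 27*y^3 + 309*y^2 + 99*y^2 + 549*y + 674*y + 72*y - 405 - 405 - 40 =27*y^3 + 408*y^2 + 1295*y - 850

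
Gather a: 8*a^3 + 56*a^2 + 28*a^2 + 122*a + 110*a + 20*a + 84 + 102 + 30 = 8*a^3 + 84*a^2 + 252*a + 216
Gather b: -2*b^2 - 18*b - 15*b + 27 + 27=-2*b^2 - 33*b + 54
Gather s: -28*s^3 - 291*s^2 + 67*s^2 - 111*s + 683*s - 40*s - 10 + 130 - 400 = -28*s^3 - 224*s^2 + 532*s - 280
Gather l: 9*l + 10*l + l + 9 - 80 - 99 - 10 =20*l - 180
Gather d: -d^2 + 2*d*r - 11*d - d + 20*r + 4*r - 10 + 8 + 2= -d^2 + d*(2*r - 12) + 24*r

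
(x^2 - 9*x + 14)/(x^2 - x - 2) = (x - 7)/(x + 1)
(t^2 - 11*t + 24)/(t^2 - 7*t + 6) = (t^2 - 11*t + 24)/(t^2 - 7*t + 6)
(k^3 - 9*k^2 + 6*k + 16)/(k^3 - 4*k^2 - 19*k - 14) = (k^2 - 10*k + 16)/(k^2 - 5*k - 14)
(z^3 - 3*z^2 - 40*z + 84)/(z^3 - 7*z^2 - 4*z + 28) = (z + 6)/(z + 2)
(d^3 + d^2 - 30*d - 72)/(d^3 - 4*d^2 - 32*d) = (d^2 - 3*d - 18)/(d*(d - 8))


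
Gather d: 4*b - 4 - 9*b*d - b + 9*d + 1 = 3*b + d*(9 - 9*b) - 3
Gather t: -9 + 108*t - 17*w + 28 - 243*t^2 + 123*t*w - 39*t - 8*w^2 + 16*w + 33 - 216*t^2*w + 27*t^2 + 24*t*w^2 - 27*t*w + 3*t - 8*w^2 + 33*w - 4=t^2*(-216*w - 216) + t*(24*w^2 + 96*w + 72) - 16*w^2 + 32*w + 48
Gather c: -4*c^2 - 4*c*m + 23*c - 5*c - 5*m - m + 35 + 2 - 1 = -4*c^2 + c*(18 - 4*m) - 6*m + 36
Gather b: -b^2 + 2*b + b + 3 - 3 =-b^2 + 3*b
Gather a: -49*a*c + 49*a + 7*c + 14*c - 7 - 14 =a*(49 - 49*c) + 21*c - 21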